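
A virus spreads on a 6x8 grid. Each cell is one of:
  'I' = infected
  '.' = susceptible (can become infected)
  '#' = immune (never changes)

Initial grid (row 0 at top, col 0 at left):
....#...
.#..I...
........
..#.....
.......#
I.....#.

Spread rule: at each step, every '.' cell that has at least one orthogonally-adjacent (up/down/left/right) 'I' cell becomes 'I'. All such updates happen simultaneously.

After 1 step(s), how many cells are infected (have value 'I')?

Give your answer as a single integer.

Answer: 7

Derivation:
Step 0 (initial): 2 infected
Step 1: +5 new -> 7 infected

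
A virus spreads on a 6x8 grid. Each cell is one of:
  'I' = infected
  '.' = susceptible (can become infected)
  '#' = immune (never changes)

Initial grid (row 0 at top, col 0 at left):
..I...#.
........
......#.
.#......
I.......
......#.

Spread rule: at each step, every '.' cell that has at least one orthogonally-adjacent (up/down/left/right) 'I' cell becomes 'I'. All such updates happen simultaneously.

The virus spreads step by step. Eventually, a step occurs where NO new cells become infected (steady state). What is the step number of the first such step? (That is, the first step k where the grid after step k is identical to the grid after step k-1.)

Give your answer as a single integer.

Answer: 9

Derivation:
Step 0 (initial): 2 infected
Step 1: +6 new -> 8 infected
Step 2: +8 new -> 16 infected
Step 3: +8 new -> 24 infected
Step 4: +5 new -> 29 infected
Step 5: +5 new -> 34 infected
Step 6: +4 new -> 38 infected
Step 7: +4 new -> 42 infected
Step 8: +2 new -> 44 infected
Step 9: +0 new -> 44 infected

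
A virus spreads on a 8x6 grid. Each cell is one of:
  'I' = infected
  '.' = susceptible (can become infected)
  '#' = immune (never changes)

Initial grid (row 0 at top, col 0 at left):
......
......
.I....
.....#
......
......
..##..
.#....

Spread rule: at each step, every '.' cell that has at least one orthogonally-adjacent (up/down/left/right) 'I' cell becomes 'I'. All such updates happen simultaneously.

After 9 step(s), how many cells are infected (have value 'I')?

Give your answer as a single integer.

Step 0 (initial): 1 infected
Step 1: +4 new -> 5 infected
Step 2: +7 new -> 12 infected
Step 3: +8 new -> 20 infected
Step 4: +8 new -> 28 infected
Step 5: +5 new -> 33 infected
Step 6: +4 new -> 37 infected
Step 7: +2 new -> 39 infected
Step 8: +2 new -> 41 infected
Step 9: +2 new -> 43 infected

Answer: 43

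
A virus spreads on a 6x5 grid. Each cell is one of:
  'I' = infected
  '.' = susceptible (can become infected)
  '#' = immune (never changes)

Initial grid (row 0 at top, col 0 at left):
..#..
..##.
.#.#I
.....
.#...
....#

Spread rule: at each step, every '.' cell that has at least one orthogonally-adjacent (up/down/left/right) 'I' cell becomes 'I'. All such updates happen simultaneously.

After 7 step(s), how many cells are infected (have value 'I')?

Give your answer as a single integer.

Step 0 (initial): 1 infected
Step 1: +2 new -> 3 infected
Step 2: +3 new -> 6 infected
Step 3: +3 new -> 9 infected
Step 4: +4 new -> 13 infected
Step 5: +2 new -> 15 infected
Step 6: +3 new -> 18 infected
Step 7: +2 new -> 20 infected

Answer: 20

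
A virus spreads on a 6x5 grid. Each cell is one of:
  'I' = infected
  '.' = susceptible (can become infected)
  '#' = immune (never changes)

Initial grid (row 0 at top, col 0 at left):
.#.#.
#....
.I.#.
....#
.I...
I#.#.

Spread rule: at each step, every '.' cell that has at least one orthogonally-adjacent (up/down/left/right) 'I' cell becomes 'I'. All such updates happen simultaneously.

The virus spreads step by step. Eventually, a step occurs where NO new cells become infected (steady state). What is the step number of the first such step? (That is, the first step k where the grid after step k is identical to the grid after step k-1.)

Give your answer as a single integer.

Step 0 (initial): 3 infected
Step 1: +6 new -> 9 infected
Step 2: +5 new -> 14 infected
Step 3: +4 new -> 18 infected
Step 4: +2 new -> 20 infected
Step 5: +2 new -> 22 infected
Step 6: +0 new -> 22 infected

Answer: 6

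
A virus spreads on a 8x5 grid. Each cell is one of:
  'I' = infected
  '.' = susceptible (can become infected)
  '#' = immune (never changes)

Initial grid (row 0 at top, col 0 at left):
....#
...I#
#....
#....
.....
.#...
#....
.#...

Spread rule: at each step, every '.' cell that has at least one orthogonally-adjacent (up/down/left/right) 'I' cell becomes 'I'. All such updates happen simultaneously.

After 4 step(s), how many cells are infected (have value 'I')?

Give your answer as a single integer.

Step 0 (initial): 1 infected
Step 1: +3 new -> 4 infected
Step 2: +5 new -> 9 infected
Step 3: +6 new -> 15 infected
Step 4: +5 new -> 20 infected

Answer: 20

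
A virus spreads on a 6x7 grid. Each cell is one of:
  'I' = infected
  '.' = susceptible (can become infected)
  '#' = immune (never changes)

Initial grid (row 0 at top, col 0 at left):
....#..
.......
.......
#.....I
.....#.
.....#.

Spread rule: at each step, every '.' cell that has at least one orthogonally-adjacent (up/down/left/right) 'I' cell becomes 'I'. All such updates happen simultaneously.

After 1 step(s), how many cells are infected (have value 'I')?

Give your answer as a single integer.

Answer: 4

Derivation:
Step 0 (initial): 1 infected
Step 1: +3 new -> 4 infected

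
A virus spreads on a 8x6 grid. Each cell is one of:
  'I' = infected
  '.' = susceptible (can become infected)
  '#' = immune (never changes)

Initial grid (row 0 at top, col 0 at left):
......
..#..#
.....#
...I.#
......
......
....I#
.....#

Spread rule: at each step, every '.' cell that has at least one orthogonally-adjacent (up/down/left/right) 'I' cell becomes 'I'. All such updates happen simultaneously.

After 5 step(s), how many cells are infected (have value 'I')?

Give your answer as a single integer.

Answer: 41

Derivation:
Step 0 (initial): 2 infected
Step 1: +7 new -> 9 infected
Step 2: +10 new -> 19 infected
Step 3: +9 new -> 28 infected
Step 4: +8 new -> 36 infected
Step 5: +5 new -> 41 infected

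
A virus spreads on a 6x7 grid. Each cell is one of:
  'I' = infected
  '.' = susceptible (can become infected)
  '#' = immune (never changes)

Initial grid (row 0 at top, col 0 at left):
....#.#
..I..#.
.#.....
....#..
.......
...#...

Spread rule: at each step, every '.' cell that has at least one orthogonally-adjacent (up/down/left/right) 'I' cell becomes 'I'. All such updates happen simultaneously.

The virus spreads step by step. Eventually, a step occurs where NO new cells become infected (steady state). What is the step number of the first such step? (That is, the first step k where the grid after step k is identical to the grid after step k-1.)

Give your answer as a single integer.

Answer: 9

Derivation:
Step 0 (initial): 1 infected
Step 1: +4 new -> 5 infected
Step 2: +6 new -> 11 infected
Step 3: +6 new -> 17 infected
Step 4: +5 new -> 22 infected
Step 5: +5 new -> 27 infected
Step 6: +5 new -> 32 infected
Step 7: +2 new -> 34 infected
Step 8: +1 new -> 35 infected
Step 9: +0 new -> 35 infected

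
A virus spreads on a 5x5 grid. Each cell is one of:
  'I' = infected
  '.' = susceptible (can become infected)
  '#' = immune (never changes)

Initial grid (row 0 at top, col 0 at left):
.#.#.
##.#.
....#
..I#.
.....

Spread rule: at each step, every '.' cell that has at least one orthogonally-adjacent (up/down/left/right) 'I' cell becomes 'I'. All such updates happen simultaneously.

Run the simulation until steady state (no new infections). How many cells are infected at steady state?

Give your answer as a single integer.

Answer: 15

Derivation:
Step 0 (initial): 1 infected
Step 1: +3 new -> 4 infected
Step 2: +6 new -> 10 infected
Step 3: +4 new -> 14 infected
Step 4: +1 new -> 15 infected
Step 5: +0 new -> 15 infected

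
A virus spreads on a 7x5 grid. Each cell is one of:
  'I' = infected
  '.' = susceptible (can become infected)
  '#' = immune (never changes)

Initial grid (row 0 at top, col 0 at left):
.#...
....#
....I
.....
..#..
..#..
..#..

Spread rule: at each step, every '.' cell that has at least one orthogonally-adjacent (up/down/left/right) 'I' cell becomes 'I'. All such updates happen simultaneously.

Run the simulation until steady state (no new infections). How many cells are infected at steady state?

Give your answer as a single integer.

Answer: 30

Derivation:
Step 0 (initial): 1 infected
Step 1: +2 new -> 3 infected
Step 2: +4 new -> 7 infected
Step 3: +6 new -> 13 infected
Step 4: +7 new -> 20 infected
Step 5: +4 new -> 24 infected
Step 6: +3 new -> 27 infected
Step 7: +2 new -> 29 infected
Step 8: +1 new -> 30 infected
Step 9: +0 new -> 30 infected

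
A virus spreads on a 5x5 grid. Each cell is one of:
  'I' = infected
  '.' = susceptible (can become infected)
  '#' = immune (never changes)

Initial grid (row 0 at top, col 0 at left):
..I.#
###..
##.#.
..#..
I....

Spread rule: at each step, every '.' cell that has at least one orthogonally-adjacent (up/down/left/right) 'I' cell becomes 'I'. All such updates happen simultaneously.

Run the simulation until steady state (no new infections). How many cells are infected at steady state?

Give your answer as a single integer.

Step 0 (initial): 2 infected
Step 1: +4 new -> 6 infected
Step 2: +4 new -> 10 infected
Step 3: +2 new -> 12 infected
Step 4: +3 new -> 15 infected
Step 5: +1 new -> 16 infected
Step 6: +0 new -> 16 infected

Answer: 16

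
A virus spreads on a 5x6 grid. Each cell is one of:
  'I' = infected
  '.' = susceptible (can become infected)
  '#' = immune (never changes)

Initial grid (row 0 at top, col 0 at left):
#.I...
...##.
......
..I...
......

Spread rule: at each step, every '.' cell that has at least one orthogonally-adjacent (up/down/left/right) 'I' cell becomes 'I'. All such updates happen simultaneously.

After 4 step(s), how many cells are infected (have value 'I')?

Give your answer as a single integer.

Step 0 (initial): 2 infected
Step 1: +7 new -> 9 infected
Step 2: +8 new -> 17 infected
Step 3: +7 new -> 24 infected
Step 4: +3 new -> 27 infected

Answer: 27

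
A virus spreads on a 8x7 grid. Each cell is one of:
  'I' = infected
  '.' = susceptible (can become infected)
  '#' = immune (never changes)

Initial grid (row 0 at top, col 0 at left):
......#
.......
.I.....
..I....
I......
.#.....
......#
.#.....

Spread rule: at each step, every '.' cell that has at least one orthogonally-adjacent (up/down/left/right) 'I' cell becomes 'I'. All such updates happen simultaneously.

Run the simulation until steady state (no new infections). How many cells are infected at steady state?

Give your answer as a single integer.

Step 0 (initial): 3 infected
Step 1: +9 new -> 12 infected
Step 2: +8 new -> 20 infected
Step 3: +10 new -> 30 infected
Step 4: +8 new -> 38 infected
Step 5: +7 new -> 45 infected
Step 6: +5 new -> 50 infected
Step 7: +1 new -> 51 infected
Step 8: +1 new -> 52 infected
Step 9: +0 new -> 52 infected

Answer: 52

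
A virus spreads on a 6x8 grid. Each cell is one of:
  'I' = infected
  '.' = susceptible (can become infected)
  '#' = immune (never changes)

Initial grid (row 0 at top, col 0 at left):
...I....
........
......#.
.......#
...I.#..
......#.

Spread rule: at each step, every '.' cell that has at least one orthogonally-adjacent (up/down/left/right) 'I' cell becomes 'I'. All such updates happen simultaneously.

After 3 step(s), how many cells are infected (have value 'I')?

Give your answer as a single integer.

Answer: 30

Derivation:
Step 0 (initial): 2 infected
Step 1: +7 new -> 9 infected
Step 2: +10 new -> 19 infected
Step 3: +11 new -> 30 infected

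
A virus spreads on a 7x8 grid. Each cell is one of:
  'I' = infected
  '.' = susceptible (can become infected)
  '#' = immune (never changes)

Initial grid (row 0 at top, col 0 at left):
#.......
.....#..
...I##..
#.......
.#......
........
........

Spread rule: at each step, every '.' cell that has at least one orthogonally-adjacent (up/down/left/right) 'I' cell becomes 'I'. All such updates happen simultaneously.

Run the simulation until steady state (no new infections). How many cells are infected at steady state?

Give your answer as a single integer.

Answer: 50

Derivation:
Step 0 (initial): 1 infected
Step 1: +3 new -> 4 infected
Step 2: +7 new -> 11 infected
Step 3: +9 new -> 20 infected
Step 4: +8 new -> 28 infected
Step 5: +8 new -> 36 infected
Step 6: +8 new -> 44 infected
Step 7: +5 new -> 49 infected
Step 8: +1 new -> 50 infected
Step 9: +0 new -> 50 infected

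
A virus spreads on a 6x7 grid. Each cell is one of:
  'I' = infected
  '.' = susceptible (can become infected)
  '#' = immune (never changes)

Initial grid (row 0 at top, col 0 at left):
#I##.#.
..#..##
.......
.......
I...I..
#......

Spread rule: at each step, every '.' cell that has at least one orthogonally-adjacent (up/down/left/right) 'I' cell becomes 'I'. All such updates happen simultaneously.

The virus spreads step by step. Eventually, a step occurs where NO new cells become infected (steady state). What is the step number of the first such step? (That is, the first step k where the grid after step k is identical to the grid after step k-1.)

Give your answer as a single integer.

Answer: 5

Derivation:
Step 0 (initial): 3 infected
Step 1: +7 new -> 10 infected
Step 2: +12 new -> 22 infected
Step 3: +8 new -> 30 infected
Step 4: +3 new -> 33 infected
Step 5: +0 new -> 33 infected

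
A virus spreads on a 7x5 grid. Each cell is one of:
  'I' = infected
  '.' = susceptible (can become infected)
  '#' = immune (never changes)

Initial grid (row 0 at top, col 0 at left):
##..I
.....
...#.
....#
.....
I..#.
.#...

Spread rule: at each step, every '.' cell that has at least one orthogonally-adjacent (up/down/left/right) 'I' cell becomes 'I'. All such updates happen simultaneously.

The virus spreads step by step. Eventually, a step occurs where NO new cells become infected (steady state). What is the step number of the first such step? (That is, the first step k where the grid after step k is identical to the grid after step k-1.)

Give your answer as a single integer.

Answer: 7

Derivation:
Step 0 (initial): 2 infected
Step 1: +5 new -> 7 infected
Step 2: +6 new -> 13 infected
Step 3: +5 new -> 18 infected
Step 4: +7 new -> 25 infected
Step 5: +3 new -> 28 infected
Step 6: +1 new -> 29 infected
Step 7: +0 new -> 29 infected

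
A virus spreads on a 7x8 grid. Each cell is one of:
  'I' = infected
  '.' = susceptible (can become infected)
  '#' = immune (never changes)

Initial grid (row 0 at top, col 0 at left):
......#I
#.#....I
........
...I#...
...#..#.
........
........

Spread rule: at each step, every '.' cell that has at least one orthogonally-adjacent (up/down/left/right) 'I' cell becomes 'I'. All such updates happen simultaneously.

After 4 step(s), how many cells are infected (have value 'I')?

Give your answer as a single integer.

Answer: 35

Derivation:
Step 0 (initial): 3 infected
Step 1: +4 new -> 7 infected
Step 2: +8 new -> 15 infected
Step 3: +10 new -> 25 infected
Step 4: +10 new -> 35 infected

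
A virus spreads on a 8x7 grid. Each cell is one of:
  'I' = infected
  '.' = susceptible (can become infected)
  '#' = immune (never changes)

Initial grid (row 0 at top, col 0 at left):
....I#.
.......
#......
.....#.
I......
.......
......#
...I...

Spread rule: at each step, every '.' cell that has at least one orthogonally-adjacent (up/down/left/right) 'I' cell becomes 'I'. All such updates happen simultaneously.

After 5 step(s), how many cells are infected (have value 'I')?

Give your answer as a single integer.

Answer: 51

Derivation:
Step 0 (initial): 3 infected
Step 1: +8 new -> 11 infected
Step 2: +13 new -> 24 infected
Step 3: +15 new -> 39 infected
Step 4: +8 new -> 47 infected
Step 5: +4 new -> 51 infected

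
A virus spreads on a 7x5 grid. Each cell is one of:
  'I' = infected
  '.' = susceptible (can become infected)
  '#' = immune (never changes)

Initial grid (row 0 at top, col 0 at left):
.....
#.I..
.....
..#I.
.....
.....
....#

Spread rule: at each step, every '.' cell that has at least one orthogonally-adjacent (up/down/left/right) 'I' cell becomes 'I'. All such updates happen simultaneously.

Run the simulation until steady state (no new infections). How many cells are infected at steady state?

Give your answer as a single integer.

Answer: 32

Derivation:
Step 0 (initial): 2 infected
Step 1: +7 new -> 9 infected
Step 2: +8 new -> 17 infected
Step 3: +8 new -> 25 infected
Step 4: +4 new -> 29 infected
Step 5: +2 new -> 31 infected
Step 6: +1 new -> 32 infected
Step 7: +0 new -> 32 infected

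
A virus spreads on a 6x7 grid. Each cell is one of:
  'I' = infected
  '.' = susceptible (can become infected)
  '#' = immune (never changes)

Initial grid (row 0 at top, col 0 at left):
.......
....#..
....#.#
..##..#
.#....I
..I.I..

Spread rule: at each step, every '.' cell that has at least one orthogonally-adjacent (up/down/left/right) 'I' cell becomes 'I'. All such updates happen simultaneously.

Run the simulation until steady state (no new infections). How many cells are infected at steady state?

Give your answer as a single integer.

Answer: 35

Derivation:
Step 0 (initial): 3 infected
Step 1: +7 new -> 10 infected
Step 2: +4 new -> 14 infected
Step 3: +2 new -> 16 infected
Step 4: +2 new -> 18 infected
Step 5: +4 new -> 22 infected
Step 6: +4 new -> 26 infected
Step 7: +4 new -> 30 infected
Step 8: +5 new -> 35 infected
Step 9: +0 new -> 35 infected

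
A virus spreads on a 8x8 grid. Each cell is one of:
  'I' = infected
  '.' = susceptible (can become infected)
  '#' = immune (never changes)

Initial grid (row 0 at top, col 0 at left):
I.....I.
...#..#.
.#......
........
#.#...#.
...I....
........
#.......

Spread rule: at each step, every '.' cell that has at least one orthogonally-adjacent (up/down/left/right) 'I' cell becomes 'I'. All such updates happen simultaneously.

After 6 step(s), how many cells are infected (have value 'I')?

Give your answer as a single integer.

Step 0 (initial): 3 infected
Step 1: +8 new -> 11 infected
Step 2: +13 new -> 24 infected
Step 3: +17 new -> 41 infected
Step 4: +11 new -> 52 infected
Step 5: +4 new -> 56 infected
Step 6: +1 new -> 57 infected

Answer: 57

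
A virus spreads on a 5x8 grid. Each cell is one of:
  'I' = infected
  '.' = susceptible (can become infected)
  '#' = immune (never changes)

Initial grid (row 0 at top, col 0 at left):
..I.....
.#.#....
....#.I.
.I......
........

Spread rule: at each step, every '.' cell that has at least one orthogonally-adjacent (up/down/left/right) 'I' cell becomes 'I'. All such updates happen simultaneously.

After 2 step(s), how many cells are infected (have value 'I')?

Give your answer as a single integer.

Answer: 27

Derivation:
Step 0 (initial): 3 infected
Step 1: +11 new -> 14 infected
Step 2: +13 new -> 27 infected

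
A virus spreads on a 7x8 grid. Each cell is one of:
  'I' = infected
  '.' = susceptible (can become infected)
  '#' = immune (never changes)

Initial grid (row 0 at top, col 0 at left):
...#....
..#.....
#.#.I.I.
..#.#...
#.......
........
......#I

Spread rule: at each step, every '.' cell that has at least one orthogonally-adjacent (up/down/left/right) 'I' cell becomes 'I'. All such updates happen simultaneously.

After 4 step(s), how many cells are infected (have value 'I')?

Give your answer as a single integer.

Answer: 31

Derivation:
Step 0 (initial): 3 infected
Step 1: +7 new -> 10 infected
Step 2: +11 new -> 21 infected
Step 3: +5 new -> 26 infected
Step 4: +5 new -> 31 infected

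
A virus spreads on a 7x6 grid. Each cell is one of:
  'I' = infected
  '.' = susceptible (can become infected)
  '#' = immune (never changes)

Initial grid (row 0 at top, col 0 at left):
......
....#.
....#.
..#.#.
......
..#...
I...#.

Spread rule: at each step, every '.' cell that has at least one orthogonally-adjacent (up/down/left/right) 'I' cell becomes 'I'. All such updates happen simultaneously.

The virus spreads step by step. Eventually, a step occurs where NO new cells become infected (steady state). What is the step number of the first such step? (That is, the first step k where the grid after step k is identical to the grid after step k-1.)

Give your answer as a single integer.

Step 0 (initial): 1 infected
Step 1: +2 new -> 3 infected
Step 2: +3 new -> 6 infected
Step 3: +3 new -> 9 infected
Step 4: +4 new -> 13 infected
Step 5: +4 new -> 17 infected
Step 6: +6 new -> 23 infected
Step 7: +5 new -> 28 infected
Step 8: +3 new -> 31 infected
Step 9: +2 new -> 33 infected
Step 10: +2 new -> 35 infected
Step 11: +1 new -> 36 infected
Step 12: +0 new -> 36 infected

Answer: 12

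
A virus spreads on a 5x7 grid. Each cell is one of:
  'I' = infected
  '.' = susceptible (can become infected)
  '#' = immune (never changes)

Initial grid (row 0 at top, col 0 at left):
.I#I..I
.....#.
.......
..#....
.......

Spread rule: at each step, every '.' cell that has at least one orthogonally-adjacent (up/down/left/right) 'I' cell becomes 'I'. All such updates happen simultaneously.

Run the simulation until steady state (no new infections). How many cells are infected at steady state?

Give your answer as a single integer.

Step 0 (initial): 3 infected
Step 1: +6 new -> 9 infected
Step 2: +6 new -> 15 infected
Step 3: +7 new -> 22 infected
Step 4: +6 new -> 28 infected
Step 5: +4 new -> 32 infected
Step 6: +0 new -> 32 infected

Answer: 32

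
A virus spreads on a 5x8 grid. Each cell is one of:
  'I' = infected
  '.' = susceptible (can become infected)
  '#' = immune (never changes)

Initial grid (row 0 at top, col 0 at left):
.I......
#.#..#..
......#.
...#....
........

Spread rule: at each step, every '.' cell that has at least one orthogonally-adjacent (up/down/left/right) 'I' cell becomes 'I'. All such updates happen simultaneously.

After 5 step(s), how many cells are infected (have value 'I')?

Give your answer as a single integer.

Answer: 21

Derivation:
Step 0 (initial): 1 infected
Step 1: +3 new -> 4 infected
Step 2: +2 new -> 6 infected
Step 3: +5 new -> 11 infected
Step 4: +6 new -> 17 infected
Step 5: +4 new -> 21 infected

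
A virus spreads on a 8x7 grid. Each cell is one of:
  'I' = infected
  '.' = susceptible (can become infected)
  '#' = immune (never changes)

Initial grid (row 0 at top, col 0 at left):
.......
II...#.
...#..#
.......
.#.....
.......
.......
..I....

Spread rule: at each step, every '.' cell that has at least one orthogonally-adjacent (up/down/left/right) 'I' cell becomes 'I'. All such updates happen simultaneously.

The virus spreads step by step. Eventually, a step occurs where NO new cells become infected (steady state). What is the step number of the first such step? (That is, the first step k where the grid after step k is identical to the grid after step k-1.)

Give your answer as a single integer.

Answer: 8

Derivation:
Step 0 (initial): 3 infected
Step 1: +8 new -> 11 infected
Step 2: +10 new -> 21 infected
Step 3: +10 new -> 31 infected
Step 4: +8 new -> 39 infected
Step 5: +6 new -> 45 infected
Step 6: +4 new -> 49 infected
Step 7: +3 new -> 52 infected
Step 8: +0 new -> 52 infected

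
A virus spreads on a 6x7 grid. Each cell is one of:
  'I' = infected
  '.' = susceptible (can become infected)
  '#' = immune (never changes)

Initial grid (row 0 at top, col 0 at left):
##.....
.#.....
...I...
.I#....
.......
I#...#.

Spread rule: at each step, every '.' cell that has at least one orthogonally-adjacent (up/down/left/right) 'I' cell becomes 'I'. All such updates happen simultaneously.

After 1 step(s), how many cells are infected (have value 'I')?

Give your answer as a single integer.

Step 0 (initial): 3 infected
Step 1: +8 new -> 11 infected

Answer: 11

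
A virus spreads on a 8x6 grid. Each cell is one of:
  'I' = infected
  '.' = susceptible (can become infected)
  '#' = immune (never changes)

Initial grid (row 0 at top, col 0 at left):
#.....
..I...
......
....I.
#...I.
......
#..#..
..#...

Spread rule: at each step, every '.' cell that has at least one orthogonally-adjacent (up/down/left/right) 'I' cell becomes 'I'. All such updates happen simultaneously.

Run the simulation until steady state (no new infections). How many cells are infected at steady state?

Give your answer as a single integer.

Step 0 (initial): 3 infected
Step 1: +10 new -> 13 infected
Step 2: +12 new -> 25 infected
Step 3: +8 new -> 33 infected
Step 4: +6 new -> 39 infected
Step 5: +2 new -> 41 infected
Step 6: +1 new -> 42 infected
Step 7: +1 new -> 43 infected
Step 8: +0 new -> 43 infected

Answer: 43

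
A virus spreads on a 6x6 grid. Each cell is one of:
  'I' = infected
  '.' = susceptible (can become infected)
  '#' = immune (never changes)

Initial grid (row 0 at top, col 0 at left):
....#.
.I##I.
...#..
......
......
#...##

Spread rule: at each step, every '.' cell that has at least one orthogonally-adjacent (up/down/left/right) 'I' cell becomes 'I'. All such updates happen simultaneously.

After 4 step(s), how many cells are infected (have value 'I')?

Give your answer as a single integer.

Answer: 27

Derivation:
Step 0 (initial): 2 infected
Step 1: +5 new -> 7 infected
Step 2: +8 new -> 15 infected
Step 3: +7 new -> 22 infected
Step 4: +5 new -> 27 infected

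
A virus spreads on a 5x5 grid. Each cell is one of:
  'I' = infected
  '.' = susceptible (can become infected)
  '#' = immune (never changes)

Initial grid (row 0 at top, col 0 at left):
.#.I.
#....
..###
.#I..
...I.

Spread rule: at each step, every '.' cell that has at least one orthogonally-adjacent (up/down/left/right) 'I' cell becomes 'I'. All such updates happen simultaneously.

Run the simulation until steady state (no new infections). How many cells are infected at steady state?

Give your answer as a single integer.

Step 0 (initial): 3 infected
Step 1: +6 new -> 9 infected
Step 2: +4 new -> 13 infected
Step 3: +2 new -> 15 infected
Step 4: +2 new -> 17 infected
Step 5: +1 new -> 18 infected
Step 6: +0 new -> 18 infected

Answer: 18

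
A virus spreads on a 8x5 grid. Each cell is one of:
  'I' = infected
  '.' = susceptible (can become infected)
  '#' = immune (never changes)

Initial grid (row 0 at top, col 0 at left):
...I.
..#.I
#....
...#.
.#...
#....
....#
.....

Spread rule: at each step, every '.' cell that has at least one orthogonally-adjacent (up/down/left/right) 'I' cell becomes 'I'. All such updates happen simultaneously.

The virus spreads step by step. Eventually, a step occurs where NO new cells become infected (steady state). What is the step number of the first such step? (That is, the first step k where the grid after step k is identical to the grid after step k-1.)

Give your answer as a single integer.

Step 0 (initial): 2 infected
Step 1: +4 new -> 6 infected
Step 2: +3 new -> 9 infected
Step 3: +4 new -> 13 infected
Step 4: +5 new -> 18 infected
Step 5: +3 new -> 21 infected
Step 6: +3 new -> 24 infected
Step 7: +4 new -> 28 infected
Step 8: +3 new -> 31 infected
Step 9: +2 new -> 33 infected
Step 10: +1 new -> 34 infected
Step 11: +0 new -> 34 infected

Answer: 11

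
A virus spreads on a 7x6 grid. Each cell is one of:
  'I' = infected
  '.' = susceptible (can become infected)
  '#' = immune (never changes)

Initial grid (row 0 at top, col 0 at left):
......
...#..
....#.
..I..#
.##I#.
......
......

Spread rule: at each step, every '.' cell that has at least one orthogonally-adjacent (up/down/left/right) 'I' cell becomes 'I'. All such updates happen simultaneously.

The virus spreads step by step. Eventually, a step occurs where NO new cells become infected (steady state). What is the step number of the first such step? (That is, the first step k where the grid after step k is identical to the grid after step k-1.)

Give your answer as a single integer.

Step 0 (initial): 2 infected
Step 1: +4 new -> 6 infected
Step 2: +8 new -> 14 infected
Step 3: +8 new -> 22 infected
Step 4: +7 new -> 29 infected
Step 5: +3 new -> 32 infected
Step 6: +2 new -> 34 infected
Step 7: +1 new -> 35 infected
Step 8: +1 new -> 36 infected
Step 9: +0 new -> 36 infected

Answer: 9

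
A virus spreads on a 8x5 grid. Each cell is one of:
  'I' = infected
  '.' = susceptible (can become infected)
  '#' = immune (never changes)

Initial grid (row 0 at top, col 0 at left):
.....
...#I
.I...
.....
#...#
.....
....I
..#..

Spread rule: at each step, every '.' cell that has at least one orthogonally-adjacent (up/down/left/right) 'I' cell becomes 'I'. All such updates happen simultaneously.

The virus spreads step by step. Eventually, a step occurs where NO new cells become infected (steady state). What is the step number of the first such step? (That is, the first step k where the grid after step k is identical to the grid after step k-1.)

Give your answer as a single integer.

Answer: 6

Derivation:
Step 0 (initial): 3 infected
Step 1: +9 new -> 12 infected
Step 2: +12 new -> 24 infected
Step 3: +8 new -> 32 infected
Step 4: +3 new -> 35 infected
Step 5: +1 new -> 36 infected
Step 6: +0 new -> 36 infected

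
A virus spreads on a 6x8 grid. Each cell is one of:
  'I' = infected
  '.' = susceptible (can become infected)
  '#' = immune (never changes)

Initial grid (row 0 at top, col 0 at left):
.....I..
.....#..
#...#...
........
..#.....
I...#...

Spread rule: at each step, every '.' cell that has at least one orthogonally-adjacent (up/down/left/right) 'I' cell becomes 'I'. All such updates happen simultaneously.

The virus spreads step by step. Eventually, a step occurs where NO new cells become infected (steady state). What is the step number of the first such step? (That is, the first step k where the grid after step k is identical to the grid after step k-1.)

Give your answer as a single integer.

Answer: 8

Derivation:
Step 0 (initial): 2 infected
Step 1: +4 new -> 6 infected
Step 2: +7 new -> 13 infected
Step 3: +6 new -> 19 infected
Step 4: +9 new -> 28 infected
Step 5: +8 new -> 36 infected
Step 6: +5 new -> 41 infected
Step 7: +2 new -> 43 infected
Step 8: +0 new -> 43 infected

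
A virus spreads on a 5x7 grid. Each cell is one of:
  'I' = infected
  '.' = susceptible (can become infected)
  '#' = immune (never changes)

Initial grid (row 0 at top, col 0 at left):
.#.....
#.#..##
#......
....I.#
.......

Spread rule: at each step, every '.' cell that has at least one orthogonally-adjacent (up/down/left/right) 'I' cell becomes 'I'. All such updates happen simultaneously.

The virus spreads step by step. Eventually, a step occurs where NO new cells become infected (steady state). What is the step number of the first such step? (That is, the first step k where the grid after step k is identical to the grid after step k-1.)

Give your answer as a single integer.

Step 0 (initial): 1 infected
Step 1: +4 new -> 5 infected
Step 2: +6 new -> 11 infected
Step 3: +7 new -> 18 infected
Step 4: +5 new -> 23 infected
Step 5: +4 new -> 27 infected
Step 6: +0 new -> 27 infected

Answer: 6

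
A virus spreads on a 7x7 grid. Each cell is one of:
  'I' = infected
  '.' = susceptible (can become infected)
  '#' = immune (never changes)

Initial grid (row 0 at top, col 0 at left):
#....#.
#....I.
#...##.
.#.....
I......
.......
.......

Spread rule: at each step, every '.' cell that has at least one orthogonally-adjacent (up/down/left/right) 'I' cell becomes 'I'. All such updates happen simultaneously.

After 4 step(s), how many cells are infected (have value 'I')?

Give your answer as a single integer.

Answer: 31

Derivation:
Step 0 (initial): 2 infected
Step 1: +5 new -> 7 infected
Step 2: +7 new -> 14 infected
Step 3: +8 new -> 22 infected
Step 4: +9 new -> 31 infected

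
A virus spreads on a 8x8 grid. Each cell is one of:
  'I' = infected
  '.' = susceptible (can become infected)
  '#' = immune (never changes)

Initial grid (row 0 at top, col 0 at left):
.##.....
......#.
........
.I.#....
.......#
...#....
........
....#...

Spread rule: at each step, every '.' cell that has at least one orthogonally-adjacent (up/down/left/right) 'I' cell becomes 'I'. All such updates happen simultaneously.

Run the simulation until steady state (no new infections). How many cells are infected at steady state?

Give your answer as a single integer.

Step 0 (initial): 1 infected
Step 1: +4 new -> 5 infected
Step 2: +6 new -> 11 infected
Step 3: +7 new -> 18 infected
Step 4: +7 new -> 25 infected
Step 5: +9 new -> 34 infected
Step 6: +8 new -> 42 infected
Step 7: +5 new -> 47 infected
Step 8: +6 new -> 53 infected
Step 9: +3 new -> 56 infected
Step 10: +1 new -> 57 infected
Step 11: +0 new -> 57 infected

Answer: 57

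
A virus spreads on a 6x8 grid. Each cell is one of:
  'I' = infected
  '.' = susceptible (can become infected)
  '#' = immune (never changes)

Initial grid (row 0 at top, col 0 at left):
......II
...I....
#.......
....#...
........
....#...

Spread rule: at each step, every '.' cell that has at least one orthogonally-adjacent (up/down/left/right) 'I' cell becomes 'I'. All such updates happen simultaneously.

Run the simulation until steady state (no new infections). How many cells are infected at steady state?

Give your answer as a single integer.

Step 0 (initial): 3 infected
Step 1: +7 new -> 10 infected
Step 2: +9 new -> 19 infected
Step 3: +8 new -> 27 infected
Step 4: +8 new -> 35 infected
Step 5: +6 new -> 41 infected
Step 6: +3 new -> 44 infected
Step 7: +1 new -> 45 infected
Step 8: +0 new -> 45 infected

Answer: 45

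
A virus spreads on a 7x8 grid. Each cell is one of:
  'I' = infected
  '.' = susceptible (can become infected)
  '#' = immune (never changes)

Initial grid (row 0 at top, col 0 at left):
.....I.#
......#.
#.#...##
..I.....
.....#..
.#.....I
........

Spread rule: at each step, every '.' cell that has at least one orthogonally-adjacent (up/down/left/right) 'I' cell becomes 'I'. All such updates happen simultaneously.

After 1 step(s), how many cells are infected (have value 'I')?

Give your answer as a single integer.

Answer: 12

Derivation:
Step 0 (initial): 3 infected
Step 1: +9 new -> 12 infected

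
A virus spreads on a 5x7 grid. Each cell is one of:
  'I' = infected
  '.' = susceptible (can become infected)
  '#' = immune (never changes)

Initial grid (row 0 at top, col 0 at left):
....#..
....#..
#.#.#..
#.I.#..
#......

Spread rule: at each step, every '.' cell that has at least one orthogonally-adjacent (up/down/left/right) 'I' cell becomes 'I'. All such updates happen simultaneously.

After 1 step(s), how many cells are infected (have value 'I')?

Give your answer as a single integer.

Answer: 4

Derivation:
Step 0 (initial): 1 infected
Step 1: +3 new -> 4 infected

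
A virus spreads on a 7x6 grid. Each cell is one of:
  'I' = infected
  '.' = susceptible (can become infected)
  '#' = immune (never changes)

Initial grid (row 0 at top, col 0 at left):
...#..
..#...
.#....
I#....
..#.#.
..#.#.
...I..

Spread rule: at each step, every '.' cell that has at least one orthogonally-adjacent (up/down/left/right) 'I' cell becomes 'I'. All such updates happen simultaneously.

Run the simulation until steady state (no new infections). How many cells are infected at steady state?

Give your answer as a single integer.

Step 0 (initial): 2 infected
Step 1: +5 new -> 7 infected
Step 2: +6 new -> 13 infected
Step 3: +6 new -> 19 infected
Step 4: +5 new -> 24 infected
Step 5: +5 new -> 29 infected
Step 6: +2 new -> 31 infected
Step 7: +2 new -> 33 infected
Step 8: +1 new -> 34 infected
Step 9: +0 new -> 34 infected

Answer: 34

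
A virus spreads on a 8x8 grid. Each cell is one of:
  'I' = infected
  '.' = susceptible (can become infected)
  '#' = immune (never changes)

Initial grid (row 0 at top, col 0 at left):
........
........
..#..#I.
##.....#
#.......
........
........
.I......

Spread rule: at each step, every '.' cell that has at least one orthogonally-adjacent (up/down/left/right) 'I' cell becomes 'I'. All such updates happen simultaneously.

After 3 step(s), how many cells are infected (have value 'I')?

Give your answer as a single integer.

Step 0 (initial): 2 infected
Step 1: +6 new -> 8 infected
Step 2: +9 new -> 17 infected
Step 3: +12 new -> 29 infected

Answer: 29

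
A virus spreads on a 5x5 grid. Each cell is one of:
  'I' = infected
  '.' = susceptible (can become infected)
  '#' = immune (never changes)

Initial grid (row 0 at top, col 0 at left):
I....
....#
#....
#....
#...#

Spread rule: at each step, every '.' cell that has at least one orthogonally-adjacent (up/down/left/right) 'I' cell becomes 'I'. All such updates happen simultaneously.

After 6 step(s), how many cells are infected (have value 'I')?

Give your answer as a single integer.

Step 0 (initial): 1 infected
Step 1: +2 new -> 3 infected
Step 2: +2 new -> 5 infected
Step 3: +3 new -> 8 infected
Step 4: +4 new -> 12 infected
Step 5: +3 new -> 15 infected
Step 6: +3 new -> 18 infected

Answer: 18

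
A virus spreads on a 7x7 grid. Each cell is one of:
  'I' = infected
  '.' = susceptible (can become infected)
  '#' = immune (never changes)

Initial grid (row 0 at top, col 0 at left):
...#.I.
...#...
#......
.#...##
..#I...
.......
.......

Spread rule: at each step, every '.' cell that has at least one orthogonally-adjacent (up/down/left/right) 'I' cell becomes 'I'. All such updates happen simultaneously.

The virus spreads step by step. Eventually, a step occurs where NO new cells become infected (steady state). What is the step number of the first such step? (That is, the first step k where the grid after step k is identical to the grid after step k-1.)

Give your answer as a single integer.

Answer: 8

Derivation:
Step 0 (initial): 2 infected
Step 1: +6 new -> 8 infected
Step 2: +10 new -> 18 infected
Step 3: +8 new -> 26 infected
Step 4: +7 new -> 33 infected
Step 5: +5 new -> 38 infected
Step 6: +3 new -> 41 infected
Step 7: +1 new -> 42 infected
Step 8: +0 new -> 42 infected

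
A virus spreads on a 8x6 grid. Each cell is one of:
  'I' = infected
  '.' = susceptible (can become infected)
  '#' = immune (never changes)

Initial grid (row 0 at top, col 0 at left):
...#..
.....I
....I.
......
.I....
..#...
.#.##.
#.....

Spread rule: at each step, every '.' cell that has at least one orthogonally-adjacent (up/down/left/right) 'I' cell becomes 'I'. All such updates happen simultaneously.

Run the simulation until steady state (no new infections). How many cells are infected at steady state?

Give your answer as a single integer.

Step 0 (initial): 3 infected
Step 1: +9 new -> 12 infected
Step 2: +11 new -> 23 infected
Step 3: +7 new -> 30 infected
Step 4: +4 new -> 34 infected
Step 5: +2 new -> 36 infected
Step 6: +1 new -> 37 infected
Step 7: +1 new -> 38 infected
Step 8: +1 new -> 39 infected
Step 9: +1 new -> 40 infected
Step 10: +2 new -> 42 infected
Step 11: +0 new -> 42 infected

Answer: 42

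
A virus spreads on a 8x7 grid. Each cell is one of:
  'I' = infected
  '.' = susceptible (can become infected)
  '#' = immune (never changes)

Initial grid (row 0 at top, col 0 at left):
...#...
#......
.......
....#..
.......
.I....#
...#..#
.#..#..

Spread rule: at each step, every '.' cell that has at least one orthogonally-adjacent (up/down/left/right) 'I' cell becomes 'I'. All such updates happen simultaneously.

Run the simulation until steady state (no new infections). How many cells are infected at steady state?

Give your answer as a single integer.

Step 0 (initial): 1 infected
Step 1: +4 new -> 5 infected
Step 2: +6 new -> 11 infected
Step 3: +7 new -> 18 infected
Step 4: +8 new -> 26 infected
Step 5: +5 new -> 31 infected
Step 6: +7 new -> 38 infected
Step 7: +4 new -> 42 infected
Step 8: +3 new -> 45 infected
Step 9: +2 new -> 47 infected
Step 10: +1 new -> 48 infected
Step 11: +0 new -> 48 infected

Answer: 48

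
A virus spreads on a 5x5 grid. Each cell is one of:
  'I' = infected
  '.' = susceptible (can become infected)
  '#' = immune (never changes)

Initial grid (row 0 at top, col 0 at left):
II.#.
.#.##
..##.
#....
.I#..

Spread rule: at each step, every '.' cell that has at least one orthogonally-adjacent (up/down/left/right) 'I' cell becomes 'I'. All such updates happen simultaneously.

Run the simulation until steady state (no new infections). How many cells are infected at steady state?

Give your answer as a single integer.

Step 0 (initial): 3 infected
Step 1: +4 new -> 7 infected
Step 2: +4 new -> 11 infected
Step 3: +1 new -> 12 infected
Step 4: +2 new -> 14 infected
Step 5: +2 new -> 16 infected
Step 6: +0 new -> 16 infected

Answer: 16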